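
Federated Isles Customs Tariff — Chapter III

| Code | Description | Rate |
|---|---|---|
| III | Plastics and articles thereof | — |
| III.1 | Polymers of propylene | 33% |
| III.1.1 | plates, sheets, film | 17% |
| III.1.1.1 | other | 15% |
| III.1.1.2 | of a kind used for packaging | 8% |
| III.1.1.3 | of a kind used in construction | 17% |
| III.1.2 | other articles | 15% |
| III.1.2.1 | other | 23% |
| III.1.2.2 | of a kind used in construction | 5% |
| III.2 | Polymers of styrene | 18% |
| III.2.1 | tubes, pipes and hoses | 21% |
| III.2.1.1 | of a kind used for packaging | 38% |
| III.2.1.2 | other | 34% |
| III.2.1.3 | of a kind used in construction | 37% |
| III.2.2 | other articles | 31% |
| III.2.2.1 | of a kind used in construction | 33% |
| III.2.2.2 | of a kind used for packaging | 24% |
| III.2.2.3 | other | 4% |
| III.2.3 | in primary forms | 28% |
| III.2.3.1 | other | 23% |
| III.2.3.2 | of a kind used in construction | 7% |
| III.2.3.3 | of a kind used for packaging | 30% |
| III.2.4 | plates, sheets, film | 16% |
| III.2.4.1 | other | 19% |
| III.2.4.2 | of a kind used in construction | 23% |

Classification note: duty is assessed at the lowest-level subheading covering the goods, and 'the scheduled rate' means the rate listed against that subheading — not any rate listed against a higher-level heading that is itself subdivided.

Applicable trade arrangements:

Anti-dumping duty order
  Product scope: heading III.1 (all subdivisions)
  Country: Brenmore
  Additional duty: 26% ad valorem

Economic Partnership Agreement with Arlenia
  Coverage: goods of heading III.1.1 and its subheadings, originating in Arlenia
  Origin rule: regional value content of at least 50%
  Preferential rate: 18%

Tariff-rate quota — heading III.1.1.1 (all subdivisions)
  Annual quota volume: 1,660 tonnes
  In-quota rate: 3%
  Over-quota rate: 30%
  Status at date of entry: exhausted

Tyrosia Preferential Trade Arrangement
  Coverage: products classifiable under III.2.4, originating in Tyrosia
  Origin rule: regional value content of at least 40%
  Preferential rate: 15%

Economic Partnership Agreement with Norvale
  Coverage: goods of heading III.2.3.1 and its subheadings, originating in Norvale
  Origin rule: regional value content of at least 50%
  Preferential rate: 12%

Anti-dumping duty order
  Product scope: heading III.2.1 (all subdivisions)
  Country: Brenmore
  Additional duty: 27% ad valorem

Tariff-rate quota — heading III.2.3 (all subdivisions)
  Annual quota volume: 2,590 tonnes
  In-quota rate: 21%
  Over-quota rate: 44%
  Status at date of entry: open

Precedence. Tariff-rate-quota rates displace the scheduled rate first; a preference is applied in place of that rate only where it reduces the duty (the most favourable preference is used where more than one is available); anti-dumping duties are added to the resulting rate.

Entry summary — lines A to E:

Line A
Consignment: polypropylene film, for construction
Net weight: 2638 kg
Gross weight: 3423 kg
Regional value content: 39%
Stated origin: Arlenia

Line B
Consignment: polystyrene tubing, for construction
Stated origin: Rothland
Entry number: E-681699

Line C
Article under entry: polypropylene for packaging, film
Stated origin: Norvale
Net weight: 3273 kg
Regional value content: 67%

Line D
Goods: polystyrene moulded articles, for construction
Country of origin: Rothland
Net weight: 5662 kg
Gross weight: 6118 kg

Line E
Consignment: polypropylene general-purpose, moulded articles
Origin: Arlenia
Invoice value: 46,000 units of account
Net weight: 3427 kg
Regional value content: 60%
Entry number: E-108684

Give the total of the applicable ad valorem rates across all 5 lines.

118%

Line A: polypropylene → III.1; film → III.1.1; for construction → III.1.1.3. Scheduled 17%. Arlenia agreement on III.1.1: RVC < 50%. → 17%.
Line B: polystyrene → III.2; tubing → III.2.1; for construction → III.2.1.3. Scheduled 37%. No special measure applies. → 37%.
Line C: polypropylene → III.1; film → III.1.1; for packaging → III.1.1.2. Scheduled 8%. Norvale agreement on III.2.3.1: III.1.1.2 not covered. → 8%.
Line D: polystyrene → III.2; moulded articles → III.2.2; for construction → III.2.2.1. Scheduled 33%. No special measure applies. → 33%.
Line E: polypropylene → III.1; moulded articles → III.1.2; general-purpose → III.1.2.1. Scheduled 23%. Arlenia agreement on III.1.1: III.1.2.1 not covered. → 23%.
Sum: 17% + 37% + 8% + 33% + 23% = 118%.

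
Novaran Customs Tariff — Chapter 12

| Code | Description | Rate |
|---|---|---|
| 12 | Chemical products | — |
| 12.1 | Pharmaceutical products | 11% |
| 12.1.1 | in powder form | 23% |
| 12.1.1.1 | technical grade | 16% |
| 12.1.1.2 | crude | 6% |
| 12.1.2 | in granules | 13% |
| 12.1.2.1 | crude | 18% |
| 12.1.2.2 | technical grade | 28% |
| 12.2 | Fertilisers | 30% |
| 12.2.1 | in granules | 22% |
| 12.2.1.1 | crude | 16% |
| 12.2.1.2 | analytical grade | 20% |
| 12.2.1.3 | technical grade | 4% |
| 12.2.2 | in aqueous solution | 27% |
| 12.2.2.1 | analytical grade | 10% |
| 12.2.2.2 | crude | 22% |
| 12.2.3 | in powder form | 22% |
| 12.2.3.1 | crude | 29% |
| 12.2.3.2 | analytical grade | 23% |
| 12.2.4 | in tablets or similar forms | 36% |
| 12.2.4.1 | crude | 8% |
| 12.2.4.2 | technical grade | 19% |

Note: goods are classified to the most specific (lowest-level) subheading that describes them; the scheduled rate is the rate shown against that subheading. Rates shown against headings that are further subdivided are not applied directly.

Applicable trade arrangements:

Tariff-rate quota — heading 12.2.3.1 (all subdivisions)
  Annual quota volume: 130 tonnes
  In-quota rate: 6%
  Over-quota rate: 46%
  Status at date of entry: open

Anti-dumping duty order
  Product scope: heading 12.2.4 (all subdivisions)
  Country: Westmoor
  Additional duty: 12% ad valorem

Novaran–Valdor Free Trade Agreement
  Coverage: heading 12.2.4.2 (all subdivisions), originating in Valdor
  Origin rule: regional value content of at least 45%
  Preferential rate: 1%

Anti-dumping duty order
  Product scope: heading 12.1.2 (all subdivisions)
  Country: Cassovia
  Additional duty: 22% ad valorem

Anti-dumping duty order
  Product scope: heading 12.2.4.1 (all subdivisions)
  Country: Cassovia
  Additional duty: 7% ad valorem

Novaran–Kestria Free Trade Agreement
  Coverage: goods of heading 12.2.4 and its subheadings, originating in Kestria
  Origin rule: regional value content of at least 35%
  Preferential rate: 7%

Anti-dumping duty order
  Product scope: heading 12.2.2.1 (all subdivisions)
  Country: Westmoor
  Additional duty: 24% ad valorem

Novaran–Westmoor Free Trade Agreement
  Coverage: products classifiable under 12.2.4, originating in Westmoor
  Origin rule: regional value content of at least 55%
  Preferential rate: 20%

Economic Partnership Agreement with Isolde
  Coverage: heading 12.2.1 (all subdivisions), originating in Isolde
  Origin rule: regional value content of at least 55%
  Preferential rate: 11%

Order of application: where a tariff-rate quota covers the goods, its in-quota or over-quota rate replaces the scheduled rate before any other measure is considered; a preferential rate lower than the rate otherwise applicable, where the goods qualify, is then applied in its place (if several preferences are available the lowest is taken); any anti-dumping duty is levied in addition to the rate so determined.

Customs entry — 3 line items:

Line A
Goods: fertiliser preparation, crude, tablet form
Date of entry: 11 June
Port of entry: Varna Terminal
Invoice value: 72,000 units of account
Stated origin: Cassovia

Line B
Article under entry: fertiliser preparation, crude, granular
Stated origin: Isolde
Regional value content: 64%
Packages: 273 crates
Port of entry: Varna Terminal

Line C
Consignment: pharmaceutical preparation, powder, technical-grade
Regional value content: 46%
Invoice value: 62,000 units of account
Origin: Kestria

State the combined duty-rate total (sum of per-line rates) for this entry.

42%

Line A: fertiliser → 12.2; tablet form → 12.2.4; crude → 12.2.4.1. Scheduled 8%. anti-dumping (Cassovia, 12.2.4.1): +7%; total 8% + 7% = 15%. → 15%.
Line B: fertiliser → 12.2; granular → 12.2.1; crude → 12.2.1.1. Scheduled 16%. Isolde agreement on 12.2.1: RVC ≥ 55% → 11% available; preferential 11%. → 11%.
Line C: pharmaceutical → 12.1; powder → 12.1.1; technical-grade → 12.1.1.1. Scheduled 16%. Kestria agreement on 12.2.4: 12.1.1.1 not covered. → 16%.
Sum: 15% + 11% + 16% = 42%.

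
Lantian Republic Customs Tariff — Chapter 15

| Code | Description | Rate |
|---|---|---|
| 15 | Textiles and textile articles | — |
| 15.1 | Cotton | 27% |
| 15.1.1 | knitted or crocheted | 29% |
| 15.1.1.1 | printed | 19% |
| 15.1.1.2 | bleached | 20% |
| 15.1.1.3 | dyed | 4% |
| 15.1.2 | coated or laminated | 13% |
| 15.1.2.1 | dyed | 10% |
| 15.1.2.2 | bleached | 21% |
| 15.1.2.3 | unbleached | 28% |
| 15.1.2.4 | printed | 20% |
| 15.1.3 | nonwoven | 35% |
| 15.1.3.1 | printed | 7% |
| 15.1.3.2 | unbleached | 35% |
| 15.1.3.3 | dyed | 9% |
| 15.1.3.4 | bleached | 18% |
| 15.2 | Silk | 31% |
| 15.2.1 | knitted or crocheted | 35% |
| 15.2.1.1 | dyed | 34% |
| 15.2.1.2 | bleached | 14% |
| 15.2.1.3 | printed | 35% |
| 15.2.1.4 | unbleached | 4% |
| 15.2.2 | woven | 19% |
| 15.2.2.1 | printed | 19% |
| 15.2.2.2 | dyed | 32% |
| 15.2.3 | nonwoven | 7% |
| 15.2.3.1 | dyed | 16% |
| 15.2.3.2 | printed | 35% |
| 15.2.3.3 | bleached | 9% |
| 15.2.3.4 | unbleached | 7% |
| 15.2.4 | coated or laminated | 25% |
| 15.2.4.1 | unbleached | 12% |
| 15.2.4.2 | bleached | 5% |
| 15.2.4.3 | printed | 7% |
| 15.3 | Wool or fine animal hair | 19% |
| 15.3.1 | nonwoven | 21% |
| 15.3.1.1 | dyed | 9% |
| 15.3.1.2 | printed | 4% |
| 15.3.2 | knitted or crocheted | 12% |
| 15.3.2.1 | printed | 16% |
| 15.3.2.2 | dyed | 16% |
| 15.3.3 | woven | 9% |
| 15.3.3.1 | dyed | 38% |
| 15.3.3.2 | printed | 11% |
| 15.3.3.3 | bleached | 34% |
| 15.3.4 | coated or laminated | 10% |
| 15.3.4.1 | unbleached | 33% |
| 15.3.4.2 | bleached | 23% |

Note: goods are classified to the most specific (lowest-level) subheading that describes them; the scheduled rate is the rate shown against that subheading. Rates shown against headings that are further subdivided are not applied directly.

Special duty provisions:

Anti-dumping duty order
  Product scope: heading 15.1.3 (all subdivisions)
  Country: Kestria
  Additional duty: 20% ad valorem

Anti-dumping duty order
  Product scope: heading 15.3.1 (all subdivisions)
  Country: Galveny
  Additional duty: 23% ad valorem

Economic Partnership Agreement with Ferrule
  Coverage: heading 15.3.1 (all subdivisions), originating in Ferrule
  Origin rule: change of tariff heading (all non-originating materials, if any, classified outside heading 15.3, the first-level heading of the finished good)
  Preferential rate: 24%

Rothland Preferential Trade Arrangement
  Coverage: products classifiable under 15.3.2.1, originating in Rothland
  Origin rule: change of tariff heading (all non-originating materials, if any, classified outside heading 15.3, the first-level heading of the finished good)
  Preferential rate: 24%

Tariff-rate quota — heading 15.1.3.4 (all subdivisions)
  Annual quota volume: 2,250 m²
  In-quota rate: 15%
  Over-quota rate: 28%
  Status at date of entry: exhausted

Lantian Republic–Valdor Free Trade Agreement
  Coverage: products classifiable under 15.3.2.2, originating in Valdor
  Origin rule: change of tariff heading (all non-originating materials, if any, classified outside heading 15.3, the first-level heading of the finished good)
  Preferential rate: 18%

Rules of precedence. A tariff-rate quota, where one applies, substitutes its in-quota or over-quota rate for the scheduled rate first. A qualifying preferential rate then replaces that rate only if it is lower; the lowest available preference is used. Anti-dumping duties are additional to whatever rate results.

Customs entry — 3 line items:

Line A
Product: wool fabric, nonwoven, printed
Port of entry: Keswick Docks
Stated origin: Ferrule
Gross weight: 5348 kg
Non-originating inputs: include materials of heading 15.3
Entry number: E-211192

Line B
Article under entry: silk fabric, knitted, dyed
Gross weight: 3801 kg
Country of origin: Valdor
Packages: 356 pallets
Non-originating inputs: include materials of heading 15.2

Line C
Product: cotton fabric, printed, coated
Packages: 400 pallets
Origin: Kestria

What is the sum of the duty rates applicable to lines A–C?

Line A: wool → 15.3; nonwoven → 15.3.1; printed → 15.3.1.2. Scheduled 4%. Ferrule agreement on 15.3.1: CTH not met. → 4%.
Line B: silk → 15.2; knitted → 15.2.1; dyed → 15.2.1.1. Scheduled 34%. Valdor agreement on 15.3.2.2: 15.2.1.1 not covered. → 34%.
Line C: cotton → 15.1; coated → 15.1.2; printed → 15.1.2.4. Scheduled 20%. No special measure applies. → 20%.
Sum: 4% + 34% + 20% = 58%.

58%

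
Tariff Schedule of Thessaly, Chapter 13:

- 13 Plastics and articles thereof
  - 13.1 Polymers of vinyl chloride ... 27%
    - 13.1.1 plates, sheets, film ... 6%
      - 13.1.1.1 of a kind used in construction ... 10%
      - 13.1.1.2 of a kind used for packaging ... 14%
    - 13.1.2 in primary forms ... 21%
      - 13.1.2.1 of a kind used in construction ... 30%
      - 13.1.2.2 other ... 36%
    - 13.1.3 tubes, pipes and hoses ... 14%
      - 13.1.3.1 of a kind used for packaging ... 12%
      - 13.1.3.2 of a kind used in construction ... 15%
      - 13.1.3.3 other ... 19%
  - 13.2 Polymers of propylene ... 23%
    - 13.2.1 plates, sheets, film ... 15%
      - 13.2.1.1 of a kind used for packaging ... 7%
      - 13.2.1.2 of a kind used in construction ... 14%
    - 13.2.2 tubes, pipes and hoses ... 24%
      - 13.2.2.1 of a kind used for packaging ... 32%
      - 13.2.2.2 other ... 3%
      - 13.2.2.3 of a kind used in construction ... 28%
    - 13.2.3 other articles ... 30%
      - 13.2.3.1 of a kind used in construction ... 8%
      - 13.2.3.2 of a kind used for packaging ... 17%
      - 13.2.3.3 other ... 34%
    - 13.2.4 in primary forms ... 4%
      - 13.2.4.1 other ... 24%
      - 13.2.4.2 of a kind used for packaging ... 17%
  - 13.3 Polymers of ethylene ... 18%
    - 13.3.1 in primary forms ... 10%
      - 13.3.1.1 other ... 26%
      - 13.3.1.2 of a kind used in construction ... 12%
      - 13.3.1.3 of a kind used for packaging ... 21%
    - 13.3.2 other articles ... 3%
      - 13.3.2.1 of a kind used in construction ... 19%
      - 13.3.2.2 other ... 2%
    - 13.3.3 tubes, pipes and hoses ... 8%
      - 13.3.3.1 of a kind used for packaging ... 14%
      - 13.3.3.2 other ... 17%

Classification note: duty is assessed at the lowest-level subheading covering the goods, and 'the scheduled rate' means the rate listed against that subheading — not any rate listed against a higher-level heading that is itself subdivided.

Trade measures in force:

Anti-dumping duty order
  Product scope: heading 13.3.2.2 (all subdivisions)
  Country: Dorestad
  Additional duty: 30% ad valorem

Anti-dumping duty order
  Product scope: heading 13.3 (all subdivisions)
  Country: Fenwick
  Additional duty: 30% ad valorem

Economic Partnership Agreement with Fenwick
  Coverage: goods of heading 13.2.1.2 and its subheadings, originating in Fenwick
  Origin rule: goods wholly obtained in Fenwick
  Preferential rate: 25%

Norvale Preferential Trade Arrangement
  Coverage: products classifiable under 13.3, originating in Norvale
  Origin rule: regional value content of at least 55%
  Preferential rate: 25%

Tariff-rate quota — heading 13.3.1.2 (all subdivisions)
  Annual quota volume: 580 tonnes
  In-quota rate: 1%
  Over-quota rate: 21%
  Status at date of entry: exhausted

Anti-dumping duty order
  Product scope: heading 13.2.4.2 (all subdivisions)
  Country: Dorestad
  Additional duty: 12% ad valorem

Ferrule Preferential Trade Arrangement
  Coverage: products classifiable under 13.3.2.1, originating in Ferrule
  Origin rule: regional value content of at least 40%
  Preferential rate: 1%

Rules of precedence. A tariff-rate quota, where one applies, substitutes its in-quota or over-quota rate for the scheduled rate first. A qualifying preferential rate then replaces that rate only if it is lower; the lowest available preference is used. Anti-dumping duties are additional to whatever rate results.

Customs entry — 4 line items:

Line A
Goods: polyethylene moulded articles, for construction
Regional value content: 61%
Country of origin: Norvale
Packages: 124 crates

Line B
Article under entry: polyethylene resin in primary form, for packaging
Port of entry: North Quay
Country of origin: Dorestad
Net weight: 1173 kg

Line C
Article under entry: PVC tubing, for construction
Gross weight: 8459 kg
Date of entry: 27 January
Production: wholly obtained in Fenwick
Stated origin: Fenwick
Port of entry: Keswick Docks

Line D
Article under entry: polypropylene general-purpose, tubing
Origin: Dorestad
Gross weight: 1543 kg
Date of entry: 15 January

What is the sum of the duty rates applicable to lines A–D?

Line A: polyethylene → 13.3; moulded articles → 13.3.2; for construction → 13.3.2.1. Scheduled 19%. Norvale agreement on 13.3: RVC ≥ 55% → 25% available; preference 25% not lower than 19% → no reduction. → 19%.
Line B: polyethylene → 13.3; resin in primary form → 13.3.1; for packaging → 13.3.1.3. Scheduled 21%. No special measure applies. → 21%.
Line C: PVC → 13.1; tubing → 13.1.3; for construction → 13.1.3.2. Scheduled 15%. Fenwick agreement on 13.2.1.2: 13.1.3.2 not covered. → 15%.
Line D: polypropylene → 13.2; tubing → 13.2.2; general-purpose → 13.2.2.2. Scheduled 3%. No special measure applies. → 3%.
Sum: 19% + 21% + 15% + 3% = 58%.

58%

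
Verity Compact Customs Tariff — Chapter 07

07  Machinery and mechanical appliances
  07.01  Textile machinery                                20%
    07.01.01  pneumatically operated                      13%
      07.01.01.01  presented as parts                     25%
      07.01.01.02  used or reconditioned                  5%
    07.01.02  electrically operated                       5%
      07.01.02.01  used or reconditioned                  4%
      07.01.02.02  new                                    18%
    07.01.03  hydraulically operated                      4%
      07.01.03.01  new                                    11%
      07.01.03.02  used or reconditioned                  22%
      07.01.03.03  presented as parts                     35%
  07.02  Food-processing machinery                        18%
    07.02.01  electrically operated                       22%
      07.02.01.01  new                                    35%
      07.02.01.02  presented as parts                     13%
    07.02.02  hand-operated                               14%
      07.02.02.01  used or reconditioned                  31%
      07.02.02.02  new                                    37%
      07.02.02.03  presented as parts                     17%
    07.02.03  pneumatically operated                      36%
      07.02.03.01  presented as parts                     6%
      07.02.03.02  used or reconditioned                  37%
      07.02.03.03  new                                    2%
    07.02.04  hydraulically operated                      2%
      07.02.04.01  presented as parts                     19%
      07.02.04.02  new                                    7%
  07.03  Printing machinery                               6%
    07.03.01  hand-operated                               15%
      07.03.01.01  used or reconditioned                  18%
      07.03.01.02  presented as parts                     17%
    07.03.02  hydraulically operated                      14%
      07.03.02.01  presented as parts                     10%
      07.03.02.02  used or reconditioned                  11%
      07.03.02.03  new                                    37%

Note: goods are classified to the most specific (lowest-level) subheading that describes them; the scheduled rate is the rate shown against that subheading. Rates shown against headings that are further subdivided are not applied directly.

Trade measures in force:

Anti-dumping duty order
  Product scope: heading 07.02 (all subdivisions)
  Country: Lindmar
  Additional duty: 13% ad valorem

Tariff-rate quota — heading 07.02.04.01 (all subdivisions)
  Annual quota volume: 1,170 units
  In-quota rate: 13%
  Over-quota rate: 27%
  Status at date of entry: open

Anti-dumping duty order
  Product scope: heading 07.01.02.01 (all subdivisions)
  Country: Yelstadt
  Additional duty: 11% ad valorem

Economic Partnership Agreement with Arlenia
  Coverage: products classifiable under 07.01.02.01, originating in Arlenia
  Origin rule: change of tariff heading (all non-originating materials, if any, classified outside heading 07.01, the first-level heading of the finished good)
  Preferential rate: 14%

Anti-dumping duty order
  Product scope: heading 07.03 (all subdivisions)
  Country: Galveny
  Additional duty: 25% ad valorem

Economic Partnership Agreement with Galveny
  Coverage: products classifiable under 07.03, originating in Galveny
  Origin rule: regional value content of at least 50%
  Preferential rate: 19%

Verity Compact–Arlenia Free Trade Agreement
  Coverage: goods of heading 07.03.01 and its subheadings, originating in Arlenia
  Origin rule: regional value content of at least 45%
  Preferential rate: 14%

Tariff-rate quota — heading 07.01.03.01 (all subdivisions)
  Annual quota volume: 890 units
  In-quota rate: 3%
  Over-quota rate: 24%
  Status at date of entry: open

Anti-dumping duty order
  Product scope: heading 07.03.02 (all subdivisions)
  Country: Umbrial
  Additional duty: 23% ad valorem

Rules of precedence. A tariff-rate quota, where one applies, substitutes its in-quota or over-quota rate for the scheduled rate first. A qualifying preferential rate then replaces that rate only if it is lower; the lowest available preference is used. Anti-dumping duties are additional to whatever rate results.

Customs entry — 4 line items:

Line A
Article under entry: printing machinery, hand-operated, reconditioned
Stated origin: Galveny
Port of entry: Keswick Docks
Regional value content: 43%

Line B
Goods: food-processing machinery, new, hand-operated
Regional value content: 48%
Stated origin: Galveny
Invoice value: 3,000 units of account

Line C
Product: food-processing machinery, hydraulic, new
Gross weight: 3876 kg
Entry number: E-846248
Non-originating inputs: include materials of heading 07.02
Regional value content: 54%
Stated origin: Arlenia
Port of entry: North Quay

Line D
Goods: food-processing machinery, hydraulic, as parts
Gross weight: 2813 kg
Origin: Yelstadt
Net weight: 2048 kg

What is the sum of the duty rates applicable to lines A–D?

100%

Line A: printing → 07.03; hand-operated → 07.03.01; reconditioned → 07.03.01.01. Scheduled 18%. Galveny agreement on 07.03: RVC < 50%; anti-dumping (Galveny, 07.03): +25%; total 18% + 25% = 43%. → 43%.
Line B: food-processing → 07.02; hand-operated → 07.02.02; new → 07.02.02.02. Scheduled 37%. Galveny agreement on 07.03: 07.02.02.02 not covered. → 37%.
Line C: food-processing → 07.02; hydraulic → 07.02.04; new → 07.02.04.02. Scheduled 7%. Arlenia agreement on 07.01.02.01: 07.02.04.02 not covered; Arlenia agreement on 07.03.01: 07.02.04.02 not covered. → 7%.
Line D: food-processing → 07.02; hydraulic → 07.02.04; as parts → 07.02.04.01. Scheduled 19%. quota on 07.02.04.01 open → in-quota 13%. → 13%.
Sum: 43% + 37% + 7% + 13% = 100%.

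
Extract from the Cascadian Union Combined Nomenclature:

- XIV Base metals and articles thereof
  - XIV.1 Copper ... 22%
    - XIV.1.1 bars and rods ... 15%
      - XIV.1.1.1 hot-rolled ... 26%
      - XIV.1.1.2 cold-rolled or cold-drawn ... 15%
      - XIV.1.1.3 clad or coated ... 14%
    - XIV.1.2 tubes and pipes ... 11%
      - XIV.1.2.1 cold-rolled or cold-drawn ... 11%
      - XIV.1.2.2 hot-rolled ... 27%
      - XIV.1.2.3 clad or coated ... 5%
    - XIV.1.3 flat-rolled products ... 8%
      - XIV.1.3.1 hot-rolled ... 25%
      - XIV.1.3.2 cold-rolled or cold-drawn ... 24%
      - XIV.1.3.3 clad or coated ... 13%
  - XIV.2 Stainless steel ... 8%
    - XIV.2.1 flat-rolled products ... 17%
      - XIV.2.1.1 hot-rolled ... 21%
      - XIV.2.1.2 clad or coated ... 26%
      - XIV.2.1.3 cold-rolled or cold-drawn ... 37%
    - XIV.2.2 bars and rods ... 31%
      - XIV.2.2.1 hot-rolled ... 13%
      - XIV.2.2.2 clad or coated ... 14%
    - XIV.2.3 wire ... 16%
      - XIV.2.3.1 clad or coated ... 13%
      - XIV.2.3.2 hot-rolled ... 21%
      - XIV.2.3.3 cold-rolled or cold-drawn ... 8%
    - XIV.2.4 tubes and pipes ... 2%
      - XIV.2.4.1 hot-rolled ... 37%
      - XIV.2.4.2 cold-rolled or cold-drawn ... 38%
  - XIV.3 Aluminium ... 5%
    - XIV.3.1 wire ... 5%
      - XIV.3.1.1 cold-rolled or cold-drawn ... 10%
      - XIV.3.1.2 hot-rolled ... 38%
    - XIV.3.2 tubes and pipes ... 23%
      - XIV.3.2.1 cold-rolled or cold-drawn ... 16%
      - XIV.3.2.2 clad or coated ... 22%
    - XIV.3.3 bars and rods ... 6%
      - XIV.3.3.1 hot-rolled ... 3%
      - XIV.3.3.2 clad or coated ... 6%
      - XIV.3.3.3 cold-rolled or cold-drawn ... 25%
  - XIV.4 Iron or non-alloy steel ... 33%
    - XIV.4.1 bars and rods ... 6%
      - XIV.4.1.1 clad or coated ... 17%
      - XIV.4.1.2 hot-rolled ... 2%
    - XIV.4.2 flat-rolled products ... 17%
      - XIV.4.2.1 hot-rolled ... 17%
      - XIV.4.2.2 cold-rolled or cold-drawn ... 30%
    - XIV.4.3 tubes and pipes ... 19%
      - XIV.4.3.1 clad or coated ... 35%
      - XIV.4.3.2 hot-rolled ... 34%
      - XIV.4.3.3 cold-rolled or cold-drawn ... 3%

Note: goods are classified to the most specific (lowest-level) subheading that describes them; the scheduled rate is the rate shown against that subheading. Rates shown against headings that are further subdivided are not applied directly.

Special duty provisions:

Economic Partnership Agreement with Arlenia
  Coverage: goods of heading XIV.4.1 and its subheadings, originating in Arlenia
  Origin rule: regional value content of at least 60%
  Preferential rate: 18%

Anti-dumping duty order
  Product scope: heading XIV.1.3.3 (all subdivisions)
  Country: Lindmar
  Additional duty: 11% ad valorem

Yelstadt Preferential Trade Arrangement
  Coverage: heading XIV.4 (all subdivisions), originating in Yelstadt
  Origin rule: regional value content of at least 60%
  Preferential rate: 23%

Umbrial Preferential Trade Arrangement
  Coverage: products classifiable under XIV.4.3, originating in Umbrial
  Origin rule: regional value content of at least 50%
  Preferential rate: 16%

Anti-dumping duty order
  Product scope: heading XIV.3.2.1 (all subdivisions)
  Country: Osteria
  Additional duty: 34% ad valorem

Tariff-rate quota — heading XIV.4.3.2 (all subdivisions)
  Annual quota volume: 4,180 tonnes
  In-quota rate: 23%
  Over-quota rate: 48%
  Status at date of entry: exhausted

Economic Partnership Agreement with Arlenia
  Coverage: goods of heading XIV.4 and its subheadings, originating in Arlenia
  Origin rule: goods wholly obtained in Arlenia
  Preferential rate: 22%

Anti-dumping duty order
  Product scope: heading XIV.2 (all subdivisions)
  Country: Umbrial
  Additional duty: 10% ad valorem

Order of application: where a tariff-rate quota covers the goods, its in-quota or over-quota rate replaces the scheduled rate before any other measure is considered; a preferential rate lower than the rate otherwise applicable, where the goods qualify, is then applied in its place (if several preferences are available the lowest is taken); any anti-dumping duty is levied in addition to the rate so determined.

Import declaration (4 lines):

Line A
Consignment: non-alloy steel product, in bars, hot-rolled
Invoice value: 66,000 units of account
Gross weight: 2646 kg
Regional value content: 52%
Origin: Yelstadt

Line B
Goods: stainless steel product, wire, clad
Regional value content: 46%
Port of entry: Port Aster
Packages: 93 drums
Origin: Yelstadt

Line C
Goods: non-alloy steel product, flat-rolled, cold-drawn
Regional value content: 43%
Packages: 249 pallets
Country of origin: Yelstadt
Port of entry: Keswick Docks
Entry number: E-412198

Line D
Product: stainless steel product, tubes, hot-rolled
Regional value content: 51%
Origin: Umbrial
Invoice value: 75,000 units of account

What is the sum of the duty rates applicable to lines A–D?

92%

Line A: non-alloy steel → XIV.4; in bars → XIV.4.1; hot-rolled → XIV.4.1.2. Scheduled 2%. Yelstadt agreement on XIV.4: RVC < 60%. → 2%.
Line B: stainless steel → XIV.2; wire → XIV.2.3; clad → XIV.2.3.1. Scheduled 13%. Yelstadt agreement on XIV.4: XIV.2.3.1 not covered. → 13%.
Line C: non-alloy steel → XIV.4; flat-rolled → XIV.4.2; cold-drawn → XIV.4.2.2. Scheduled 30%. Yelstadt agreement on XIV.4: RVC < 60%. → 30%.
Line D: stainless steel → XIV.2; tubes → XIV.2.4; hot-rolled → XIV.2.4.1. Scheduled 37%. Umbrial agreement on XIV.4.3: XIV.2.4.1 not covered; anti-dumping (Umbrial, XIV.2): +10%; total 37% + 10% = 47%. → 47%.
Sum: 2% + 13% + 30% + 47% = 92%.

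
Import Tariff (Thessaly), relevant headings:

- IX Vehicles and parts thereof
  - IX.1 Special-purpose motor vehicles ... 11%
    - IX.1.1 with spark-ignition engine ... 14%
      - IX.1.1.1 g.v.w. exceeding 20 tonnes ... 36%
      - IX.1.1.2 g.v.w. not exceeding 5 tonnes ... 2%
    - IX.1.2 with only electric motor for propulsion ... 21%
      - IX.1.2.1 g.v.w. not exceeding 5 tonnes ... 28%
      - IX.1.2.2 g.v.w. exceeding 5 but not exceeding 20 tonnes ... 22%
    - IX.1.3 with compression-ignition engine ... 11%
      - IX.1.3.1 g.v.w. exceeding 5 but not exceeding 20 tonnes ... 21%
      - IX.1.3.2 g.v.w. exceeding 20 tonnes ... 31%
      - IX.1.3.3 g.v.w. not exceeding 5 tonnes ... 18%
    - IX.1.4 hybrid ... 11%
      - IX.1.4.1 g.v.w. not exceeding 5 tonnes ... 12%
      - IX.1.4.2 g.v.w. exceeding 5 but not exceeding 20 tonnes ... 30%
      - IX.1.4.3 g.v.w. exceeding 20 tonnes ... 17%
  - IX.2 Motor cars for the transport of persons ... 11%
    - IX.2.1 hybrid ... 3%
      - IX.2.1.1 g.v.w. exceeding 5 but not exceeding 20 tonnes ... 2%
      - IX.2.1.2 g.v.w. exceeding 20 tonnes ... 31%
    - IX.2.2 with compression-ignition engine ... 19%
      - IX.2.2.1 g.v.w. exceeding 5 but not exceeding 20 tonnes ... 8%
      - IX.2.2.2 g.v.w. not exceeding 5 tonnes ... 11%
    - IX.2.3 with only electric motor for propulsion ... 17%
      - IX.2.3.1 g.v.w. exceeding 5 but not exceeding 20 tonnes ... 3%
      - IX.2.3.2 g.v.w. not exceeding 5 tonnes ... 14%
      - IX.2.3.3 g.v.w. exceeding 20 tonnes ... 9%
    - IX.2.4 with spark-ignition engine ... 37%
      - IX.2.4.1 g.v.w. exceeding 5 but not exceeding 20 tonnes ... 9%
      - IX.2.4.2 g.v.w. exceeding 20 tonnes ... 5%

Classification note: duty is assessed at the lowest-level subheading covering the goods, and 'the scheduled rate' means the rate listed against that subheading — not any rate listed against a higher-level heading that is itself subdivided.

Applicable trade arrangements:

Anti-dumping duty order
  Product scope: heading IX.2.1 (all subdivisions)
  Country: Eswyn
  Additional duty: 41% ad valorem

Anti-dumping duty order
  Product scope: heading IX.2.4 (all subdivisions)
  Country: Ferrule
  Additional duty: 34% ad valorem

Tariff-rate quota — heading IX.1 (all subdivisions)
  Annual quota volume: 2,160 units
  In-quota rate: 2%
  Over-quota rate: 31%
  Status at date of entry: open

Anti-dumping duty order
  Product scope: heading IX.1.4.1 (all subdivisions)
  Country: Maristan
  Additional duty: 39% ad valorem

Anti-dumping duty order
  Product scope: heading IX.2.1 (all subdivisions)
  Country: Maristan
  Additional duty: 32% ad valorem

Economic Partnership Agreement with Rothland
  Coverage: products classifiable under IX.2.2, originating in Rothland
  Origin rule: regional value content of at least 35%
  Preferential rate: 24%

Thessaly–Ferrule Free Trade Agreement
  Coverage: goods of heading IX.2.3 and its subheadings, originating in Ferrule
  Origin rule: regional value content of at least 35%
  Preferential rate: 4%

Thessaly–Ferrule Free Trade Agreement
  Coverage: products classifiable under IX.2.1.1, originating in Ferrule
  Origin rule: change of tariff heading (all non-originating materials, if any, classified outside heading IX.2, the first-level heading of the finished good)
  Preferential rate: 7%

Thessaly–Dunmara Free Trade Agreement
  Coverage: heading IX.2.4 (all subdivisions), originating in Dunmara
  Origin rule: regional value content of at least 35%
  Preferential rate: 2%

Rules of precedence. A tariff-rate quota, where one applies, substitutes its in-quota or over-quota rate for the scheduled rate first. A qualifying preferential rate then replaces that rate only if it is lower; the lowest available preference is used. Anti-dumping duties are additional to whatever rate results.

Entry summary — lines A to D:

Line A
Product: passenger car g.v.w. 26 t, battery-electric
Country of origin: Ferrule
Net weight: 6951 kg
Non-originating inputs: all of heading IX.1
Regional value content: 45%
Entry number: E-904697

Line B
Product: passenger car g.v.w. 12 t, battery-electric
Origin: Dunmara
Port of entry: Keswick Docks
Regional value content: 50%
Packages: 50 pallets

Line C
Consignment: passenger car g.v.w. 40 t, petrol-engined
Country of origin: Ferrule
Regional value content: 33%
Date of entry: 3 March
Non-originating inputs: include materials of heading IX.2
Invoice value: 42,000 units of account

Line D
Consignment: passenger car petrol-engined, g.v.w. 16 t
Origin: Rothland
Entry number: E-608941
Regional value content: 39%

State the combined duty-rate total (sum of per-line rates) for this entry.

Line A: passenger car → IX.2; battery-electric → IX.2.3; g.v.w. 26 t → IX.2.3.3. Scheduled 9%. Ferrule agreement on IX.2.3: RVC ≥ 35% → 4% available; Ferrule agreement on IX.2.1.1: IX.2.3.3 not covered; preferential 4%. → 4%.
Line B: passenger car → IX.2; battery-electric → IX.2.3; g.v.w. 12 t → IX.2.3.1. Scheduled 3%. Dunmara agreement on IX.2.4: IX.2.3.1 not covered. → 3%.
Line C: passenger car → IX.2; petrol-engined → IX.2.4; g.v.w. 40 t → IX.2.4.2. Scheduled 5%. Ferrule agreement on IX.2.3: IX.2.4.2 not covered; Ferrule agreement on IX.2.1.1: IX.2.4.2 not covered; anti-dumping (Ferrule, IX.2.4): +34%; total 5% + 34% = 39%. → 39%.
Line D: passenger car → IX.2; petrol-engined → IX.2.4; g.v.w. 16 t → IX.2.4.1. Scheduled 9%. Rothland agreement on IX.2.2: IX.2.4.1 not covered. → 9%.
Sum: 4% + 3% + 39% + 9% = 55%.

55%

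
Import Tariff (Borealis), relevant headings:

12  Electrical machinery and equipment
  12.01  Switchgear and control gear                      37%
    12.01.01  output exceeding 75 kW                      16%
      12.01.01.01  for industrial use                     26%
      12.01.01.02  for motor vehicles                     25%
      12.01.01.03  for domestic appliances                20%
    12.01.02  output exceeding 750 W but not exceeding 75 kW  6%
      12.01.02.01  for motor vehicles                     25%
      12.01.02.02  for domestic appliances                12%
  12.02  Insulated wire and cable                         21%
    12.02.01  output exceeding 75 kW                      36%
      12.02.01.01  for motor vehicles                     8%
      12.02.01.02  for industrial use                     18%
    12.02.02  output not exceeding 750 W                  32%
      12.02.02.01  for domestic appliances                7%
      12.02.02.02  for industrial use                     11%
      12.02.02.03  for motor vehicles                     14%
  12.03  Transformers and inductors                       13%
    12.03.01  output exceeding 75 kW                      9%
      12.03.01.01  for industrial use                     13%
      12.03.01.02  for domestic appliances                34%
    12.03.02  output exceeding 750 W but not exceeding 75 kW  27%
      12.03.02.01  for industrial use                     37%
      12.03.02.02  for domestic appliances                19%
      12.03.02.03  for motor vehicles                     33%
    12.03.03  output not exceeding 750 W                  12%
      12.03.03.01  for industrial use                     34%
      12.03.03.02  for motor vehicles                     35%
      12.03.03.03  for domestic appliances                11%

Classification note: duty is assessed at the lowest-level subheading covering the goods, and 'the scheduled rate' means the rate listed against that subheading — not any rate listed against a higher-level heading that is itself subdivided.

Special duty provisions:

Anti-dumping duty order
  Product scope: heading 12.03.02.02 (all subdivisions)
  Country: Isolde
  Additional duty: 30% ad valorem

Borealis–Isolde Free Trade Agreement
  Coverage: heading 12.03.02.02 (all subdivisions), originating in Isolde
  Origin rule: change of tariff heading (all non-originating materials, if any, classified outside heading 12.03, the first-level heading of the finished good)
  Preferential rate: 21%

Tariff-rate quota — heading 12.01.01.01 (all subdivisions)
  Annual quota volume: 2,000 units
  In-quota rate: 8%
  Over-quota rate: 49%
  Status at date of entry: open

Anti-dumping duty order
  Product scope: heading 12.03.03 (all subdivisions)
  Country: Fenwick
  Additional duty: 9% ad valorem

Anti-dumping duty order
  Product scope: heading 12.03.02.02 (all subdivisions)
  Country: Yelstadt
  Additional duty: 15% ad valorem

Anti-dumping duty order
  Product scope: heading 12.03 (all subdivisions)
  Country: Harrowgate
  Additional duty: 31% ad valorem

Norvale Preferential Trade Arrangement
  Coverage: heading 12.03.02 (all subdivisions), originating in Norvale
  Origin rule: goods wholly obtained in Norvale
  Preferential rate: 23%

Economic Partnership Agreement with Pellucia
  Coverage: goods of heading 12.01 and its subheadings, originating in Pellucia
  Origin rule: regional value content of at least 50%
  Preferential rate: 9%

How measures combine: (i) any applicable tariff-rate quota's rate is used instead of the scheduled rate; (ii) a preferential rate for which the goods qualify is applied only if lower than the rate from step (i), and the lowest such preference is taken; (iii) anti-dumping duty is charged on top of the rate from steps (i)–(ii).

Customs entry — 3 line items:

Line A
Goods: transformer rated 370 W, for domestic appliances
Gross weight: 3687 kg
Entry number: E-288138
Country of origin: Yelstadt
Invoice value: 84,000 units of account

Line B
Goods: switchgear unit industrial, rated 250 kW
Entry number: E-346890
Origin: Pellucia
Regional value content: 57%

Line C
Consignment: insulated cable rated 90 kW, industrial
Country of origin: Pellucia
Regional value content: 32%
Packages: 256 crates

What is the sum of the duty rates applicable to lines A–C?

Line A: transformer → 12.03; rated 370 W → 12.03.03; for domestic appliances → 12.03.03.03. Scheduled 11%. No special measure applies. → 11%.
Line B: switchgear unit → 12.01; rated 250 kW → 12.01.01; industrial → 12.01.01.01. Scheduled 26%. quota on 12.01.01.01 open → in-quota 8%; Pellucia agreement on 12.01: RVC ≥ 50% → 9% available; preference 9% not lower than 8% → no reduction. → 8%.
Line C: insulated cable → 12.02; rated 90 kW → 12.02.01; industrial → 12.02.01.02. Scheduled 18%. Pellucia agreement on 12.01: 12.02.01.02 not covered. → 18%.
Sum: 11% + 8% + 18% = 37%.

37%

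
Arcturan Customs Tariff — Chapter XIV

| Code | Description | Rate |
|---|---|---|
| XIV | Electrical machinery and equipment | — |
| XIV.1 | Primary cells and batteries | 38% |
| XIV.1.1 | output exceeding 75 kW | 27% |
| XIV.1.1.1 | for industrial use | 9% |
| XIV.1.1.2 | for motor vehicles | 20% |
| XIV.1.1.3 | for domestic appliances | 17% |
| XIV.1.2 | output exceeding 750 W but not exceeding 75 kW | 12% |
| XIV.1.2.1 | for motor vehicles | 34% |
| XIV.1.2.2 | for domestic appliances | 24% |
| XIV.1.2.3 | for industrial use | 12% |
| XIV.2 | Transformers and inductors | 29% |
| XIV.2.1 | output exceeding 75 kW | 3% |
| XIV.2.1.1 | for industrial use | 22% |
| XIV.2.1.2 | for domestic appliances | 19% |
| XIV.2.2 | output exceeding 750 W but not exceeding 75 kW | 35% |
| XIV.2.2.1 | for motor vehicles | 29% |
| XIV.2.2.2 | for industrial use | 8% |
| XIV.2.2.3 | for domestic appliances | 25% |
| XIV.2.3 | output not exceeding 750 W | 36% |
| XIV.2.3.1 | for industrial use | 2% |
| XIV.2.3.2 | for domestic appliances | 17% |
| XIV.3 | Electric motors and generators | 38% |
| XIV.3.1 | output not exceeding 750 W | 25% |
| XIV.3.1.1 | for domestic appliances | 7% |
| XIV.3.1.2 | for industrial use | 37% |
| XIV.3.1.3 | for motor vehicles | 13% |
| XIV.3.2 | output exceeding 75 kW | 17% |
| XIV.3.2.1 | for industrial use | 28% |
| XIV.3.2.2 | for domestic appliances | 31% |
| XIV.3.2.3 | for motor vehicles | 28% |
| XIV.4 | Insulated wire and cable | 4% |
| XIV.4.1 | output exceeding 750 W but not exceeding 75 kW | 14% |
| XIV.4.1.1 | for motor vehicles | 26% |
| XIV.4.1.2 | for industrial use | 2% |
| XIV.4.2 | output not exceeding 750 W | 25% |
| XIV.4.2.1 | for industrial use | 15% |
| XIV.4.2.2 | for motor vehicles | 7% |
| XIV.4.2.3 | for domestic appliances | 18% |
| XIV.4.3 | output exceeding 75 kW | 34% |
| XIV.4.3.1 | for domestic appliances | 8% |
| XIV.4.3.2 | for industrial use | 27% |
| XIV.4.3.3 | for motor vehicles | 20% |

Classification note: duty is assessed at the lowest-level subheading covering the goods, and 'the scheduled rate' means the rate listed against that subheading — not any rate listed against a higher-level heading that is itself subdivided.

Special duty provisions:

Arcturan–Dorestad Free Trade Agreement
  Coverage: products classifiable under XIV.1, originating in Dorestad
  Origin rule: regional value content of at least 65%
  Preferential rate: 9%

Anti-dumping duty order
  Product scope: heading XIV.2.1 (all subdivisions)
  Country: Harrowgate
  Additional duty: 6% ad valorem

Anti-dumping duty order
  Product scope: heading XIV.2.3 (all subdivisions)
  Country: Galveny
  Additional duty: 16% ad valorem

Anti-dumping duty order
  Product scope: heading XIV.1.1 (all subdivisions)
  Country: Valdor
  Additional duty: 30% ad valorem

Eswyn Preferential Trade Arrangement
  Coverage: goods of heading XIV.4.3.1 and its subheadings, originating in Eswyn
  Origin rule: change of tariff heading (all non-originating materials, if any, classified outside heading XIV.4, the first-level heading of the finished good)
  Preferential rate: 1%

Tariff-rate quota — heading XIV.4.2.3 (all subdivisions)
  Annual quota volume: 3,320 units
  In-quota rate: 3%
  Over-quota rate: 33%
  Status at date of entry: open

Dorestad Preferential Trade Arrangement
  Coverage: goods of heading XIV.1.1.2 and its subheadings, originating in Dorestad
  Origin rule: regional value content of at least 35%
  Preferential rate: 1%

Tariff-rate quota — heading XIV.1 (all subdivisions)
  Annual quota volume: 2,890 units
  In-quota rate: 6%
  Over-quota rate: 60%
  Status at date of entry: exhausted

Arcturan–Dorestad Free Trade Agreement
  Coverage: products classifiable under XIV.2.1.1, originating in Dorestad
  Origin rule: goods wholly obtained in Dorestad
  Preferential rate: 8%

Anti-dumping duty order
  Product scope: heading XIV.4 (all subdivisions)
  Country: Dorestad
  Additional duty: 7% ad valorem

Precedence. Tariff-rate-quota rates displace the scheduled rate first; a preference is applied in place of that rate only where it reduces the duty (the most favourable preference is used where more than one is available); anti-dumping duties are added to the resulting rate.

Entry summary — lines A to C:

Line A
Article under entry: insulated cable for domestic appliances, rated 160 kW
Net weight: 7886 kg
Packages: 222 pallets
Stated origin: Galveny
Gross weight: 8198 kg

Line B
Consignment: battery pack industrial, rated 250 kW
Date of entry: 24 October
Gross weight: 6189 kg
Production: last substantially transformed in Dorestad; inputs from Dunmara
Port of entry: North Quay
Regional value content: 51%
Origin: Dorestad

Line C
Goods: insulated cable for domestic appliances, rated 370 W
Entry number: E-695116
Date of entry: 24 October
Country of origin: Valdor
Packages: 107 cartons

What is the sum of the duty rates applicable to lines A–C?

71%

Line A: insulated cable → XIV.4; rated 160 kW → XIV.4.3; for domestic appliances → XIV.4.3.1. Scheduled 8%. No special measure applies. → 8%.
Line B: battery pack → XIV.1; rated 250 kW → XIV.1.1; industrial → XIV.1.1.1. Scheduled 9%. quota on XIV.1 exhausted → over-quota 60%; Dorestad agreement on XIV.1: RVC < 65%; Dorestad agreement on XIV.1.1.2: XIV.1.1.1 not covered; Dorestad agreement on XIV.2.1.1: XIV.1.1.1 not covered. → 60%.
Line C: insulated cable → XIV.4; rated 370 W → XIV.4.2; for domestic appliances → XIV.4.2.3. Scheduled 18%. quota on XIV.4.2.3 open → in-quota 3%. → 3%.
Sum: 8% + 60% + 3% = 71%.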